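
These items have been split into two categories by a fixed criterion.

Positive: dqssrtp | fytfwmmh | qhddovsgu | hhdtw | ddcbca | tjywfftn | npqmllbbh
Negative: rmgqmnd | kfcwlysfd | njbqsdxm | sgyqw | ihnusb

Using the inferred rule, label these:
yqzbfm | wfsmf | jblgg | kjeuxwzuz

'Positive' ⟺ has a double letter.
yqzbfm: Negative (no doubled letter). wfsmf: Negative (no doubled letter). jblgg: Positive ('gg' doubled). kjeuxwzuz: Negative (no doubled letter).

Negative, Negative, Positive, Negative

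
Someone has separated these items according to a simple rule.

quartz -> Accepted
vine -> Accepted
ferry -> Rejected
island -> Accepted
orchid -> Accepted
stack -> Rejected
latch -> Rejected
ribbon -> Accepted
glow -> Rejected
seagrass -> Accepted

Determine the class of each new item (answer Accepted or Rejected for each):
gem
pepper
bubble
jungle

The simplest hypothesis consistent with all the labels is: has ≥ 2 vowels.
gem: 1 vowel, fails the rule → Rejected. pepper: 2 vowels, meets the rule → Accepted. bubble: 2 vowels, meets the rule → Accepted. jungle: 2 vowels, meets the rule → Accepted.

Rejected, Accepted, Accepted, Accepted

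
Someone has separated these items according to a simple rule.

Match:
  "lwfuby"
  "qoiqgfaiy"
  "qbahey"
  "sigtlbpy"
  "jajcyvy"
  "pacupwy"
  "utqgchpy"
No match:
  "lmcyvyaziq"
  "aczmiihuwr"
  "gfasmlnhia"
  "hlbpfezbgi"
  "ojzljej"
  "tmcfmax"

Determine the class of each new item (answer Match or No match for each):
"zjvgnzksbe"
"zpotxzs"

No match, No match

The simplest hypothesis consistent with all the labels is: ends with 'y'.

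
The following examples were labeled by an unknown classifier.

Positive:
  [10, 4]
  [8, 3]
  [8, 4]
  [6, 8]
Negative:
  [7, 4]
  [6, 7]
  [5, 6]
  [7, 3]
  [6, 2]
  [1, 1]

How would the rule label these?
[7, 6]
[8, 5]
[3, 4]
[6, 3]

Negative, Positive, Negative, Negative

The pattern is that an item is 'Positive' exactly when: max ≥ 8.
[7, 6]: max 7 — does not fit, so Negative. [8, 5]: max 8 — checks out, so Positive. [3, 4]: max 4 — does not fit, so Negative. [6, 3]: max 6 — does not fit, so Negative.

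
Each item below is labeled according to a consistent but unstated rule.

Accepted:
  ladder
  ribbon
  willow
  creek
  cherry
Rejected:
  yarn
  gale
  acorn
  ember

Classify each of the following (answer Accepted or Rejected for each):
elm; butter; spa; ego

Rejected, Accepted, Rejected, Rejected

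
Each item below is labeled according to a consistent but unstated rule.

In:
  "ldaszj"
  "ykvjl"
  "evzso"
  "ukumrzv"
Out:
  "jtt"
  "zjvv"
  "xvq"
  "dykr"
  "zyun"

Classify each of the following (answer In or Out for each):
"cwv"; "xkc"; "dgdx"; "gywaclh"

Out, Out, Out, In

The rule appears to be: length ≥ 5.
"cwv": length 3, lacks this property → Out. "xkc": length 3, lacks this property → Out. "dgdx": length 4, lacks this property → Out. "gywaclh": length 7, satisfies this → In.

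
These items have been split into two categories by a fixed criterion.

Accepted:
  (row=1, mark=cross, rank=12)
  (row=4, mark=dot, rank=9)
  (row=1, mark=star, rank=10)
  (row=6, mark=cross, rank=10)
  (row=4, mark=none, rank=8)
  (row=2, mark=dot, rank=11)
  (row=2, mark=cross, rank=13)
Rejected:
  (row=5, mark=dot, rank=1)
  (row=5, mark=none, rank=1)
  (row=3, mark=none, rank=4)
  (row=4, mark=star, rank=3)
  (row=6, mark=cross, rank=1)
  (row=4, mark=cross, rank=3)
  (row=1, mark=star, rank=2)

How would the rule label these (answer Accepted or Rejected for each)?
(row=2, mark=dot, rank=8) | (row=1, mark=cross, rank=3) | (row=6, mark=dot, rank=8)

Accepted, Rejected, Accepted

The common property of the 'Accepted' items is: rank ≥ 8. No 'Rejected' item has it.
(row=2, mark=dot, rank=8): rank = 8, satisfies this → Accepted. (row=1, mark=cross, rank=3): rank = 3, does not satisfy this → Rejected. (row=6, mark=dot, rank=8): rank = 8, satisfies this → Accepted.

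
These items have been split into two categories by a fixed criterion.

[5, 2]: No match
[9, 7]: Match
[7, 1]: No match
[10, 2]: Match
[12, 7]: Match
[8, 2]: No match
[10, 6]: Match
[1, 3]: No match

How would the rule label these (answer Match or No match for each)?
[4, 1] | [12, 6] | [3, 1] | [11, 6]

No match, Match, No match, Match

The rule appears to be: sum ≥ 12.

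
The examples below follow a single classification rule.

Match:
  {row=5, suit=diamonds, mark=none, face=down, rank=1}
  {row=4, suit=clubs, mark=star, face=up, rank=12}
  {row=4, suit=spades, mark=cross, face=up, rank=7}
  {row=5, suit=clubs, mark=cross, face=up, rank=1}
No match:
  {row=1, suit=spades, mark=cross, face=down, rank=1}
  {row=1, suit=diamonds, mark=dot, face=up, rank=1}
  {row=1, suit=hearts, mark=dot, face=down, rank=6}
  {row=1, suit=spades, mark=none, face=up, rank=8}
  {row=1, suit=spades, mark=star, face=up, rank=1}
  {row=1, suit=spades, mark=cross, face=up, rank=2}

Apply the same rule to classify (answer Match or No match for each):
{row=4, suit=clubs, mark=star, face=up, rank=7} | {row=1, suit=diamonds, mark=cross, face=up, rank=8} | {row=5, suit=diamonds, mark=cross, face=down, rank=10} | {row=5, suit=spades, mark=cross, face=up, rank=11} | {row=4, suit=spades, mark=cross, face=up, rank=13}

Match, No match, Match, Match, Match

Every 'Match' example satisfies: row ≥ 4. None of the 'No match' examples do.
{row=4, suit=clubs, mark=star, face=up, rank=7}: row = 4 — has this property, so Match. {row=1, suit=diamonds, mark=cross, face=up, rank=8}: row = 1 — fails this test, so No match. {row=5, suit=diamonds, mark=cross, face=down, rank=10}: row = 5 — has this property, so Match. {row=5, suit=spades, mark=cross, face=up, rank=11}: row = 5 — has this property, so Match. {row=4, suit=spades, mark=cross, face=up, rank=13}: row = 4 — has this property, so Match.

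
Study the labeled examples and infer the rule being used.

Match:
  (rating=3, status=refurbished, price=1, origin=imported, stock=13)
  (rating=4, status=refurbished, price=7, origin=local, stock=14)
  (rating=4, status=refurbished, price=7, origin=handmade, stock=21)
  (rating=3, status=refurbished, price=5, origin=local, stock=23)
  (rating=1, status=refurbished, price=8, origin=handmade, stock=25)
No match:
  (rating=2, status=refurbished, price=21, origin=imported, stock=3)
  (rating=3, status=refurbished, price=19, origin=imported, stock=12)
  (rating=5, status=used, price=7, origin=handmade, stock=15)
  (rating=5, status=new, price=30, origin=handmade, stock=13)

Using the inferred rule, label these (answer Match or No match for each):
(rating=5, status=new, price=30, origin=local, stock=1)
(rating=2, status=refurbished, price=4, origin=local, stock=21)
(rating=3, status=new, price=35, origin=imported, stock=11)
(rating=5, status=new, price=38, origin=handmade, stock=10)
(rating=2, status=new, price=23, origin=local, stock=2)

The distinguishing property — status is refurbished AND price ≤ 8 — holds for all the 'Match' cases and none of the 'No match' cases.
(rating=5, status=new, price=30, origin=local, stock=1) — status is new, price = 30, hence No match.
(rating=2, status=refurbished, price=4, origin=local, stock=21) — status is refurbished, price = 4, hence Match.
(rating=3, status=new, price=35, origin=imported, stock=11) — status is new, price = 35, hence No match.
(rating=5, status=new, price=38, origin=handmade, stock=10) — status is new, price = 38, hence No match.
(rating=2, status=new, price=23, origin=local, stock=2) — status is new, price = 23, hence No match.

No match, Match, No match, No match, No match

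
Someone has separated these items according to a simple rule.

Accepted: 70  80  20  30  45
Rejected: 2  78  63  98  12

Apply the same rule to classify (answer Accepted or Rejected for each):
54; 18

The common property of the 'Accepted' items is: multiple of 5. No 'Rejected' item has it.
54: 54 = 5·10 + 4, doesn't match → Rejected.
18: 18 = 5·3 + 3, doesn't match → Rejected.

Rejected, Rejected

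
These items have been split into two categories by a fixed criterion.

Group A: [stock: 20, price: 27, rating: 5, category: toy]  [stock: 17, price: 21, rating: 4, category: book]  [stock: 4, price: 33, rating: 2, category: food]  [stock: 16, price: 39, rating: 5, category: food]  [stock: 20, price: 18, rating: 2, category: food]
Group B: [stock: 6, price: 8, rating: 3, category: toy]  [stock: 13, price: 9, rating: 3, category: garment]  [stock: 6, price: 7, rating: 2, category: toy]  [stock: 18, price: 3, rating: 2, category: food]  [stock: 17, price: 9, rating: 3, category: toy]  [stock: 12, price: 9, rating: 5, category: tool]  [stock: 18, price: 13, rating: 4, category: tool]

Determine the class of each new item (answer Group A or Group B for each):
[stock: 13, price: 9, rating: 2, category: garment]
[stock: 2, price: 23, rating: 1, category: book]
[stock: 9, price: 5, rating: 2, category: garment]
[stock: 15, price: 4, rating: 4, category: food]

Group B, Group A, Group B, Group B

All 'Group A' examples share one property — price ≥ 18 — and every 'Group B' example lacks it.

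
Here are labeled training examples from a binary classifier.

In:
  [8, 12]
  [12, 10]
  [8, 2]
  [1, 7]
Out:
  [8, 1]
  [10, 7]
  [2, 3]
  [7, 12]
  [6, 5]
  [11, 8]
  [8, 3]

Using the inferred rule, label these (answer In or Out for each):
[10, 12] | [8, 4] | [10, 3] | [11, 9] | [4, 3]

All 'In' examples share one property — sum is even — and every 'Out' example lacks it.
[10, 12] → 10+12 = 22 → In.
[8, 4] → 8+4 = 12 → In.
[10, 3] → 10+3 = 13 → Out.
[11, 9] → 11+9 = 20 → In.
[4, 3] → 4+3 = 7 → Out.

In, In, Out, In, Out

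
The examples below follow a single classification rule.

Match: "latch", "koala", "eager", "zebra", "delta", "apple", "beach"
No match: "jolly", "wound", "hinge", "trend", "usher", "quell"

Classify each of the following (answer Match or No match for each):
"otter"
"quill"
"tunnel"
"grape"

No match, No match, No match, Match

One predicate separates the groups cleanly: contains 'a'.
"otter" → no 'a' → No match.
"quill" → no 'a' → No match.
"tunnel" → no 'a' → No match.
"grape" → has 'a' → Match.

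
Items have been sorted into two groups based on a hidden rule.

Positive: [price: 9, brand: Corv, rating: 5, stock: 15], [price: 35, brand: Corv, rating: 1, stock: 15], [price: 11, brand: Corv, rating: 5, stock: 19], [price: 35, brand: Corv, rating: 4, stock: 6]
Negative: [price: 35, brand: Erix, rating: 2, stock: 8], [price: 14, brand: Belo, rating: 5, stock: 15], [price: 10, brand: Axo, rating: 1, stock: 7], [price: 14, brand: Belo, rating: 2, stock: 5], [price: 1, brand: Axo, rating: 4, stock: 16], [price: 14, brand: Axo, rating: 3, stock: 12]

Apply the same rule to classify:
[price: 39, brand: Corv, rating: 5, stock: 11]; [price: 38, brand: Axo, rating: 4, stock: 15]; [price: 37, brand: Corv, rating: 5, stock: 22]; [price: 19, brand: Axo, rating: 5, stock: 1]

A rule that fits every label: brand is Corv — true of each 'Positive' example, false of each 'Negative' one.
Positive: [price: 39, brand: Corv, rating: 5, stock: 11], since brand is Corv. Negative: [price: 38, brand: Axo, rating: 4, stock: 15], since brand is Axo. Positive: [price: 37, brand: Corv, rating: 5, stock: 22], since brand is Corv. Negative: [price: 19, brand: Axo, rating: 5, stock: 1], since brand is Axo.

Positive, Negative, Positive, Negative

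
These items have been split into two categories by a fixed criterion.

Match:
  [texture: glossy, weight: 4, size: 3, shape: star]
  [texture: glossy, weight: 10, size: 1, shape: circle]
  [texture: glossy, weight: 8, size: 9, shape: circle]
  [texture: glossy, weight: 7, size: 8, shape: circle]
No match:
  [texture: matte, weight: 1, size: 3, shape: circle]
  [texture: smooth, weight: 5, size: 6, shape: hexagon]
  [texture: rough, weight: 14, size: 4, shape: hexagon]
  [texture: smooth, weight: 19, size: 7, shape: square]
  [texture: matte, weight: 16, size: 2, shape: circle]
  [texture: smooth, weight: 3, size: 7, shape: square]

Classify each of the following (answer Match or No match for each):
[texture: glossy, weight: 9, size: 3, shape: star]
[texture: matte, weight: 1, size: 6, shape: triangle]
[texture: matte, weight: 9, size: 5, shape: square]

Match, No match, No match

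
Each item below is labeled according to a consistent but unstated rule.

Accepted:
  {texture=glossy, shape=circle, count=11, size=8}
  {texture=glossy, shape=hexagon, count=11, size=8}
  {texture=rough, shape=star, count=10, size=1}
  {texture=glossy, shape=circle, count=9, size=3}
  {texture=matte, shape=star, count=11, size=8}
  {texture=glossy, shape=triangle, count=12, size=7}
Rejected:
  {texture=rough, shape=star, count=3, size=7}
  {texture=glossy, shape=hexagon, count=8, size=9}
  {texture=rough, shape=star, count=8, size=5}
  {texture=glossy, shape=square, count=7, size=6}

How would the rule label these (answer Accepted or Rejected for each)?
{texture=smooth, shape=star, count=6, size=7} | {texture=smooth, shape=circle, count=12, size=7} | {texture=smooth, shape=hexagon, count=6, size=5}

One predicate separates the groups cleanly: count ≥ 9.
{texture=smooth, shape=star, count=6, size=7} → count = 6 → Rejected.
{texture=smooth, shape=circle, count=12, size=7} → count = 12 → Accepted.
{texture=smooth, shape=hexagon, count=6, size=5} → count = 6 → Rejected.

Rejected, Accepted, Rejected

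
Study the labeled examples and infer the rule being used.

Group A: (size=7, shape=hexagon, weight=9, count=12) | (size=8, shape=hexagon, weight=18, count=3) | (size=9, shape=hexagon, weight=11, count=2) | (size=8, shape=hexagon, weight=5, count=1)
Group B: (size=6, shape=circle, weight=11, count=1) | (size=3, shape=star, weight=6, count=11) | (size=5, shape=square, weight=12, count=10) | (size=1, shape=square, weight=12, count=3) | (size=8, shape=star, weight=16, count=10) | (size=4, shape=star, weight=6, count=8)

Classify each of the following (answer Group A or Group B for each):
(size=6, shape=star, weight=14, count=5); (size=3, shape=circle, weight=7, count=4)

Group B, Group B

The distinguishing property — shape is hexagon — holds for all the 'Group A' cases and none of the 'Group B' cases.
(size=6, shape=star, weight=14, count=5): shape is star — does not satisfy this, so Group B.
(size=3, shape=circle, weight=7, count=4): shape is circle — does not satisfy this, so Group B.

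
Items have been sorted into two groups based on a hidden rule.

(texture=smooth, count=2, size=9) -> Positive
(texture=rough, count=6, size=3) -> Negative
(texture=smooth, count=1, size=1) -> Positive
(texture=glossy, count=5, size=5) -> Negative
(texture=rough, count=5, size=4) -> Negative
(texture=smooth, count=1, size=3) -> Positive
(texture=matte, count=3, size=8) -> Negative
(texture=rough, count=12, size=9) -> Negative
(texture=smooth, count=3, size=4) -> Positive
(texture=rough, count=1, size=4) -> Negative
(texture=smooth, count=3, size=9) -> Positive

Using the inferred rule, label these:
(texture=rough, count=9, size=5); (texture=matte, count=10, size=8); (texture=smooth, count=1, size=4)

The rule appears to be: texture is smooth.
(texture=rough, count=9, size=5) → texture is rough → Negative.
(texture=matte, count=10, size=8) → texture is matte → Negative.
(texture=smooth, count=1, size=4) → texture is smooth → Positive.

Negative, Negative, Positive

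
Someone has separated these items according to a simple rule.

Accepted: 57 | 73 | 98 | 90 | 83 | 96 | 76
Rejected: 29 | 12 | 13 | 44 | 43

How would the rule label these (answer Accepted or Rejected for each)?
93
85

Accepted, Accepted

All 'Accepted' examples share one property — at least 57 — and every 'Rejected' example lacks it.
93 — 93 ≥ 57, hence Accepted. 85 — 85 ≥ 57, hence Accepted.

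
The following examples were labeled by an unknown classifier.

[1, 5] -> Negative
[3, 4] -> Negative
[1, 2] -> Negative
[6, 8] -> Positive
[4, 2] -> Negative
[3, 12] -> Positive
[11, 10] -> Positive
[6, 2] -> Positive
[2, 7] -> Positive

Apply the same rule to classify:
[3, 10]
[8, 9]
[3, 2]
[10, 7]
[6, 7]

Positive, Positive, Negative, Positive, Positive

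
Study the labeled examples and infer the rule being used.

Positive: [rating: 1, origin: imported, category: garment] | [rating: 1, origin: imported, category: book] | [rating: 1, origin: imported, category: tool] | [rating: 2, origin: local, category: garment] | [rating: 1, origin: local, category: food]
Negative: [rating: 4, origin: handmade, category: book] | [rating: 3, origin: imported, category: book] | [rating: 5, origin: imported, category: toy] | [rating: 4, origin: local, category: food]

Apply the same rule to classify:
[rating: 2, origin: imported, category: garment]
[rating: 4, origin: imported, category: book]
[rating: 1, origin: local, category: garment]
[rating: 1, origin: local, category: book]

Positive, Negative, Positive, Positive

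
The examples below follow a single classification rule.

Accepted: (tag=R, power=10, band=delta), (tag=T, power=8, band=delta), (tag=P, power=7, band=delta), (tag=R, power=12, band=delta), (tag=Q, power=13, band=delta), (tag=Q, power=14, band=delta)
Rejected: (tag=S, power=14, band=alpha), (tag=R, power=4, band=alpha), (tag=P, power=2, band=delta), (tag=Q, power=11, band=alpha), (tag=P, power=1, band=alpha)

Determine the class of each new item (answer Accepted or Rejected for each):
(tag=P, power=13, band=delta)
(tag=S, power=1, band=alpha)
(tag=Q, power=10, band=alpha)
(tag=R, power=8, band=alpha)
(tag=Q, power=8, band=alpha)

Accepted, Rejected, Rejected, Rejected, Rejected

A rule that fits every label: band is delta AND power ≥ 4 — true of each 'Accepted' example, false of each 'Rejected' one.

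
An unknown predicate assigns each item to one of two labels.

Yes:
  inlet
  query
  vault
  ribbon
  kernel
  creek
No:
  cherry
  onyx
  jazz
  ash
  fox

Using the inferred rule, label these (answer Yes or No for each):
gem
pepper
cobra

The common property of the 'Yes' items is: has ≥ 2 vowels. No 'No' item has it.
gem: 1 vowel — doesn't match, so No. pepper: 2 vowels — meets the rule, so Yes. cobra: 2 vowels — meets the rule, so Yes.

No, Yes, Yes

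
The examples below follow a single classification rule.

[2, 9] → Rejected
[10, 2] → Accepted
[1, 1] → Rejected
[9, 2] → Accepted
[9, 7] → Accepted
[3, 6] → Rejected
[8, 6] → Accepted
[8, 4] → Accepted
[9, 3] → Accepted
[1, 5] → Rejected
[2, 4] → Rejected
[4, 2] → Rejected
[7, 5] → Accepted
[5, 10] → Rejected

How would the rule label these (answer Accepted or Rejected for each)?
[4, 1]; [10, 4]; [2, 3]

Rejected, Accepted, Rejected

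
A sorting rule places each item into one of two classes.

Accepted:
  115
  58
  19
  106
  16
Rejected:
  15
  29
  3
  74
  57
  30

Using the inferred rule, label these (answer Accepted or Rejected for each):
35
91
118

Rejected, Accepted, Accepted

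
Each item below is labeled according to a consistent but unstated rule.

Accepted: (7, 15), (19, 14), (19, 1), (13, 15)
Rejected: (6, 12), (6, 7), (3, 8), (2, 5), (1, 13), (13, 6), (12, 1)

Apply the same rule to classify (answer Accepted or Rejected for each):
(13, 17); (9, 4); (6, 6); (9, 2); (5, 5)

The classifier is using: sum ≥ 20.
(13, 17): Accepted (13+17 = 30).
(9, 4): Rejected (9+4 = 13).
(6, 6): Rejected (6+6 = 12).
(9, 2): Rejected (9+2 = 11).
(5, 5): Rejected (5+5 = 10).

Accepted, Rejected, Rejected, Rejected, Rejected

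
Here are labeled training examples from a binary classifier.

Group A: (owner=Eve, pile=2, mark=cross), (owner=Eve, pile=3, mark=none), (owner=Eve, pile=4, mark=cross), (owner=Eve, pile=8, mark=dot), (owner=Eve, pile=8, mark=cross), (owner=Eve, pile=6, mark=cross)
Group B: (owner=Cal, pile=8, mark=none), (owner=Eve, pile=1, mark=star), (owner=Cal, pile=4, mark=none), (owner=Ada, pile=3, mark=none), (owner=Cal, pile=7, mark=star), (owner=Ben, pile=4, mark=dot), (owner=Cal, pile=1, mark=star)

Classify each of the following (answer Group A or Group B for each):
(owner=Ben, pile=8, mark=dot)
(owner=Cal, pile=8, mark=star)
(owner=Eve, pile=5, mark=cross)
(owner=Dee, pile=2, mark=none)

All 'Group A' examples share one property — owner is Eve AND pile ≥ 2 — and every 'Group B' example lacks it.
(owner=Ben, pile=8, mark=dot): owner is Ben, pile = 8, doesn't qualify → Group B. (owner=Cal, pile=8, mark=star): owner is Cal, pile = 8, doesn't qualify → Group B. (owner=Eve, pile=5, mark=cross): owner is Eve, pile = 5, matches → Group A. (owner=Dee, pile=2, mark=none): owner is Dee, pile = 2, doesn't qualify → Group B.

Group B, Group B, Group A, Group B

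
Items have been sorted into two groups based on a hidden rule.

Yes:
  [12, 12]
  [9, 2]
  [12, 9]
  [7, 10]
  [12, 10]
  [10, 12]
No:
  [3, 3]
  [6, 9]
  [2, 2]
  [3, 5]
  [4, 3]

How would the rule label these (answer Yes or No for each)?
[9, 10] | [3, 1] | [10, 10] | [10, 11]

Yes, No, Yes, Yes

The distinguishing property — first ≥ 7 — holds for all the 'Yes' cases and none of the 'No' cases.
[9, 10] → first 9 → Yes.
[3, 1] → first 3 → No.
[10, 10] → first 10 → Yes.
[10, 11] → first 10 → Yes.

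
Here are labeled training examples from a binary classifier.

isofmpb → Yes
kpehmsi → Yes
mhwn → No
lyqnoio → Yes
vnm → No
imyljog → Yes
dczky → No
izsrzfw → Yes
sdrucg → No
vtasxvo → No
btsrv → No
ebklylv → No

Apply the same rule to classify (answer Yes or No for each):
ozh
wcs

'Yes' ⟺ contains 'i'.
No: ozh, since no 'i'. No: wcs, since no 'i'.

No, No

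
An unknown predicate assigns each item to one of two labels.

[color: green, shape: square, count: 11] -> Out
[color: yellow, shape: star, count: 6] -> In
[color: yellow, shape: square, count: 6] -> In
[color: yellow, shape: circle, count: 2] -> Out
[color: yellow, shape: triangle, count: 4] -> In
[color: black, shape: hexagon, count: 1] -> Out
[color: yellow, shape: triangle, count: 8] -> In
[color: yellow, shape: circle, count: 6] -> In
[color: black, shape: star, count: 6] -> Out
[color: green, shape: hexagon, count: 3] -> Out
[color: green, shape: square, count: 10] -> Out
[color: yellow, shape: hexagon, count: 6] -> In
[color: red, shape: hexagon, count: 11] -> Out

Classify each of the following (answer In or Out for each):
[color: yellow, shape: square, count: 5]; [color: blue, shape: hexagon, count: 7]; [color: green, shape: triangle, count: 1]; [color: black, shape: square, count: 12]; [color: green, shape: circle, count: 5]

Rule: color is yellow AND count ≥ 3. This holds for each 'In' example and fails for each 'Out' one.
[color: yellow, shape: square, count: 5]: In (color is yellow, count = 5). [color: blue, shape: hexagon, count: 7]: Out (color is blue, count = 7). [color: green, shape: triangle, count: 1]: Out (color is green, count = 1). [color: black, shape: square, count: 12]: Out (color is black, count = 12). [color: green, shape: circle, count: 5]: Out (color is green, count = 5).

In, Out, Out, Out, Out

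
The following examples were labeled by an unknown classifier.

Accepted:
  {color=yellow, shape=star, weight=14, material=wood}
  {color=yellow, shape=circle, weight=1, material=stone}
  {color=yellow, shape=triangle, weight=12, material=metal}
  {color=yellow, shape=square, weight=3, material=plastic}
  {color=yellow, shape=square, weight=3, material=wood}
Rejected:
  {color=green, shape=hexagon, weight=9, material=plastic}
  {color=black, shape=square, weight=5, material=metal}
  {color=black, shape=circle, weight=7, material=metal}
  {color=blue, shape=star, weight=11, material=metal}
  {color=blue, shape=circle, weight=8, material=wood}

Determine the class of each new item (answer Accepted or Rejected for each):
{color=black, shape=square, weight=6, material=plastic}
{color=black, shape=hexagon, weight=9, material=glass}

Rejected, Rejected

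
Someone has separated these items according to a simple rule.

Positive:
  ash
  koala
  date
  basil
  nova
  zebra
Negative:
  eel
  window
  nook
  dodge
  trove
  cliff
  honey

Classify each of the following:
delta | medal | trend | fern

Rule: contains 'a'. This holds for each 'Positive' example and fails for each 'Negative' one.
Positive: delta, since has 'a'.
Positive: medal, since has 'a'.
Negative: trend, since no 'a'.
Negative: fern, since no 'a'.

Positive, Positive, Negative, Negative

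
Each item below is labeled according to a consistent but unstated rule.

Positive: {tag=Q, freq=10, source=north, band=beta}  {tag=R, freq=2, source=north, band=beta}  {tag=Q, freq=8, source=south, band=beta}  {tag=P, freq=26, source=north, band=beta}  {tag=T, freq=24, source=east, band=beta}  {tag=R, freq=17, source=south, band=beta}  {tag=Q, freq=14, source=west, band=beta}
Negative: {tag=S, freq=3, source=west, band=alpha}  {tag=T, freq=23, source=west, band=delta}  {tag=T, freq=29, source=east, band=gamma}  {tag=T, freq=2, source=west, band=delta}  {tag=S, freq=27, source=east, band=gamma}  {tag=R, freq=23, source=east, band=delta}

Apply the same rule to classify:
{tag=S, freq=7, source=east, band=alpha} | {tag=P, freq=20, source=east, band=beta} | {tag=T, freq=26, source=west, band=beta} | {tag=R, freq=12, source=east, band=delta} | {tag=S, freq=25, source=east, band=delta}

Negative, Positive, Positive, Negative, Negative

Rule: band is beta. This holds for each 'Positive' example and fails for each 'Negative' one.
{tag=S, freq=7, source=east, band=alpha}: band is alpha, does not pass → Negative. {tag=P, freq=20, source=east, band=beta}: band is beta, has this property → Positive. {tag=T, freq=26, source=west, band=beta}: band is beta, has this property → Positive. {tag=R, freq=12, source=east, band=delta}: band is delta, does not pass → Negative. {tag=S, freq=25, source=east, band=delta}: band is delta, does not pass → Negative.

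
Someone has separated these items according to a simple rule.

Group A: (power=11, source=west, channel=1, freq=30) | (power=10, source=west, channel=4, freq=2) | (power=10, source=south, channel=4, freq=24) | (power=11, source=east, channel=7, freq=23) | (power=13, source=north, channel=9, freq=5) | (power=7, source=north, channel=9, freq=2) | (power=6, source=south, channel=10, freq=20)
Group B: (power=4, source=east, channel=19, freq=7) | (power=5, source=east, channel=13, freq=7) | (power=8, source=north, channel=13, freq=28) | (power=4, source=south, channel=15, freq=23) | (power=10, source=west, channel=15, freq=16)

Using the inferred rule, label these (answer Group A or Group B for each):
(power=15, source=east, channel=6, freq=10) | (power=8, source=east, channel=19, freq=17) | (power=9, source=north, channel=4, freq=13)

The classifier is using: channel ≤ 10.
(power=15, source=east, channel=6, freq=10): channel = 6, has this property → Group A. (power=8, source=east, channel=19, freq=17): channel = 19, doesn't qualify → Group B. (power=9, source=north, channel=4, freq=13): channel = 4, has this property → Group A.

Group A, Group B, Group A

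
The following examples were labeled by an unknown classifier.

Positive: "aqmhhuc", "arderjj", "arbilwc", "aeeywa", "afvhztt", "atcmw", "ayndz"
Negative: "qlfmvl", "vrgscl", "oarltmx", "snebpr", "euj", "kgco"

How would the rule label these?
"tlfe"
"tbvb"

Negative, Negative

The rule appears to be: starts with 'a'.
"tlfe" → starts with 't' → Negative. "tbvb" → starts with 't' → Negative.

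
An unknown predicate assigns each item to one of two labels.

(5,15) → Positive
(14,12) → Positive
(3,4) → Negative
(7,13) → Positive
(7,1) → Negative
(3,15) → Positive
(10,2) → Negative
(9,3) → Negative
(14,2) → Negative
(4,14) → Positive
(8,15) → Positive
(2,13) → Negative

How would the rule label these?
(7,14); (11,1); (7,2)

The simplest hypothesis consistent with all the labels is: sum ≥ 18.
(7,14) — 7+14 = 21, hence Positive.
(11,1) — 11+1 = 12, hence Negative.
(7,2) — 7+2 = 9, hence Negative.

Positive, Negative, Negative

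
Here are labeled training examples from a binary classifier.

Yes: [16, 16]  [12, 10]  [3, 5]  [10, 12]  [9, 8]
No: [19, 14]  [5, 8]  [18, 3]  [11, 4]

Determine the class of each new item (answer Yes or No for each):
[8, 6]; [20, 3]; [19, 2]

Yes, No, No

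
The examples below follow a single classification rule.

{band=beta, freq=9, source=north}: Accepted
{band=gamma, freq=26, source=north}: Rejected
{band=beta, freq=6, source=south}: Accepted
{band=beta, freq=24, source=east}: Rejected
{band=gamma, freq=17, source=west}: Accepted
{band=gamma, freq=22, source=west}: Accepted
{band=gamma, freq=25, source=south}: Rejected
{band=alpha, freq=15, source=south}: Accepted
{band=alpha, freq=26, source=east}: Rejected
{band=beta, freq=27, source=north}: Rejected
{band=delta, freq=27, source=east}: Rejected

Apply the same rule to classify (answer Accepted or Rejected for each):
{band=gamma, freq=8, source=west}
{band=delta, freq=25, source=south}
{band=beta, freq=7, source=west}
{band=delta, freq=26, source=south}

Accepted, Rejected, Accepted, Rejected

Every 'Accepted' example satisfies: freq ≤ 22. None of the 'Rejected' examples do.
{band=gamma, freq=8, source=west}: Accepted (freq = 8).
{band=delta, freq=25, source=south}: Rejected (freq = 25).
{band=beta, freq=7, source=west}: Accepted (freq = 7).
{band=delta, freq=26, source=south}: Rejected (freq = 26).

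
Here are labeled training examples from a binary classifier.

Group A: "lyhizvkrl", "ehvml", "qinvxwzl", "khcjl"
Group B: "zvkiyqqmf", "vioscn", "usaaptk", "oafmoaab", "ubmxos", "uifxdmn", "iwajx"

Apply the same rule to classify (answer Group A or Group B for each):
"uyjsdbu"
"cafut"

Group B, Group B

Every 'Group A' example satisfies: contains 'l'. None of the 'Group B' examples do.
"uyjsdbu" — no 'l', hence Group B. "cafut" — no 'l', hence Group B.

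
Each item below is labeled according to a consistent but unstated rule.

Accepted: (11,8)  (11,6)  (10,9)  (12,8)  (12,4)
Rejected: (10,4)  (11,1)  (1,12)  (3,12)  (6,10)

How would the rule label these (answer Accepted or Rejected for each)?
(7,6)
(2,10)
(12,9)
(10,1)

The distinguishing property — first > second AND sum ≥ 15 — holds for all the 'Accepted' cases and none of the 'Rejected' cases.
(7,6): Rejected (7 > 6, 7+6 = 13).
(2,10): Rejected (2 < 10, 2+10 = 12).
(12,9): Accepted (12 > 9, 12+9 = 21).
(10,1): Rejected (10 > 1, 10+1 = 11).

Rejected, Rejected, Accepted, Rejected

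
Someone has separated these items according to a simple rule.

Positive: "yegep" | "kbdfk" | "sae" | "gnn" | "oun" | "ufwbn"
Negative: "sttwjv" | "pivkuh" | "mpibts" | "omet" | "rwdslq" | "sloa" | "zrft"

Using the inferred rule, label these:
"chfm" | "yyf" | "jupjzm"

Negative, Positive, Negative

Checking candidate rules against both groups, what survives is: odd length.
Negative: "chfm", since length 4.
Positive: "yyf", since length 3.
Negative: "jupjzm", since length 6.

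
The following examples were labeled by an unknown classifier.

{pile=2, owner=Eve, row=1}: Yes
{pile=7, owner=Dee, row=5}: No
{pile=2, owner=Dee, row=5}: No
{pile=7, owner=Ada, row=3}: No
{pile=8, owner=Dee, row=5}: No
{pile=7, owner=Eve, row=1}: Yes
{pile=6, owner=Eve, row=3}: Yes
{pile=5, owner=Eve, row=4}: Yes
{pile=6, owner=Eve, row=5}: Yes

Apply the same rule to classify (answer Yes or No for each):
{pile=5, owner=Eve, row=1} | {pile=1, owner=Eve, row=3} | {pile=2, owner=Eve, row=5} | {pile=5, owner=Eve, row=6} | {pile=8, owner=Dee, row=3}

The classifier is using: owner is Eve.
{pile=5, owner=Eve, row=1}: owner is Eve — passes, so Yes.
{pile=1, owner=Eve, row=3}: owner is Eve — passes, so Yes.
{pile=2, owner=Eve, row=5}: owner is Eve — passes, so Yes.
{pile=5, owner=Eve, row=6}: owner is Eve — passes, so Yes.
{pile=8, owner=Dee, row=3}: owner is Dee — doesn't match, so No.

Yes, Yes, Yes, Yes, No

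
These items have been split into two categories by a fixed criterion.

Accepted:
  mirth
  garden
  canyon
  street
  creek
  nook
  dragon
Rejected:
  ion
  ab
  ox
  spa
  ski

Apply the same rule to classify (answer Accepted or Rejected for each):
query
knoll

The simplest hypothesis consistent with all the labels is: length ≥ 4.
query: Accepted (length 5).
knoll: Accepted (length 5).

Accepted, Accepted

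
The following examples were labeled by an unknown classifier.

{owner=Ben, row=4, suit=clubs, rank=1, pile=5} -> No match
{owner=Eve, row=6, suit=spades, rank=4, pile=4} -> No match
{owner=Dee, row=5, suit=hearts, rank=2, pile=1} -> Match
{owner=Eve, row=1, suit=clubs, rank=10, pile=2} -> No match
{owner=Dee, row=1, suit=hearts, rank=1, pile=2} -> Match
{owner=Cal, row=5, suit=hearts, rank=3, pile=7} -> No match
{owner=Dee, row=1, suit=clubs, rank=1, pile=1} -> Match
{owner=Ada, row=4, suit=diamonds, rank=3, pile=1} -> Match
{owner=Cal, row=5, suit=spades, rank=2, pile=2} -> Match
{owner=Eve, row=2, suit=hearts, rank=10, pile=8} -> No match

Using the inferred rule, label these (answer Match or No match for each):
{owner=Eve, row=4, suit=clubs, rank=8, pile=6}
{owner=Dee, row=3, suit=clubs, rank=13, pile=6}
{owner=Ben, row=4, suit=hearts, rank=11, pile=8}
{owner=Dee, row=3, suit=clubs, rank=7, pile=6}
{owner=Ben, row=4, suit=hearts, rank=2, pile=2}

The pattern is that an item is 'Match' exactly when: pile ≤ 2 AND rank ≤ 3.
No match: {owner=Eve, row=4, suit=clubs, rank=8, pile=6}, since pile = 6, rank = 8.
No match: {owner=Dee, row=3, suit=clubs, rank=13, pile=6}, since pile = 6, rank = 13.
No match: {owner=Ben, row=4, suit=hearts, rank=11, pile=8}, since pile = 8, rank = 11.
No match: {owner=Dee, row=3, suit=clubs, rank=7, pile=6}, since pile = 6, rank = 7.
Match: {owner=Ben, row=4, suit=hearts, rank=2, pile=2}, since pile = 2, rank = 2.

No match, No match, No match, No match, Match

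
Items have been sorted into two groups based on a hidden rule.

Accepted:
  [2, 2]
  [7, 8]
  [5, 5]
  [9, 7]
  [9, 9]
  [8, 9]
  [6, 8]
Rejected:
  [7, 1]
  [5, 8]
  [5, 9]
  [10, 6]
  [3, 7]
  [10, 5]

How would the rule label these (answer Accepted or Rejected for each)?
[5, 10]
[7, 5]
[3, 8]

Rejected, Accepted, Rejected

The classifier is using: |first − second| ≤ 2.
[5, 10]: Rejected (|5−10| = 5).
[7, 5]: Accepted (|7−5| = 2).
[3, 8]: Rejected (|3−8| = 5).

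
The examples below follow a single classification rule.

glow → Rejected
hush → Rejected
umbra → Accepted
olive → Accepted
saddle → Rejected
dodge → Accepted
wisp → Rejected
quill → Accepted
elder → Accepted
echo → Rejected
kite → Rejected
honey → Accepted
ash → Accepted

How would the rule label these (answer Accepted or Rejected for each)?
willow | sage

Rejected, Rejected

Checking candidate rules against both groups, what survives is: odd length.
willow → length 6 → Rejected. sage → length 4 → Rejected.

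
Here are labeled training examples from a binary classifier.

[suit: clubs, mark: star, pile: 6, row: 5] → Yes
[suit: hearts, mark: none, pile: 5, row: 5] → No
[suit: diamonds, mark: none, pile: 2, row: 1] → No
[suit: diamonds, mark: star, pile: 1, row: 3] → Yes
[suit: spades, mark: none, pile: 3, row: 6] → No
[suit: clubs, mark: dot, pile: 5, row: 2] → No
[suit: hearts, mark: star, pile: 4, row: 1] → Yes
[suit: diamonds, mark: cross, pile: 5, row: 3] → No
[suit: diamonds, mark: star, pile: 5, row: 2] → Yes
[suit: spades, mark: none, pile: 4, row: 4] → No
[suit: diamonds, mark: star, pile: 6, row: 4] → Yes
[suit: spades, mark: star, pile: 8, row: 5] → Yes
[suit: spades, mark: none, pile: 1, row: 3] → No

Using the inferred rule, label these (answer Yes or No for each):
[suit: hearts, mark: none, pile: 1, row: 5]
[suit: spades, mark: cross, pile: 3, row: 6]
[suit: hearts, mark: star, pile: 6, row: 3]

Looking at the examples, the only property every 'Yes' case has and every 'No' case lacks is: mark is star.
[suit: hearts, mark: none, pile: 1, row: 5] → mark is none → No.
[suit: spades, mark: cross, pile: 3, row: 6] → mark is cross → No.
[suit: hearts, mark: star, pile: 6, row: 3] → mark is star → Yes.

No, No, Yes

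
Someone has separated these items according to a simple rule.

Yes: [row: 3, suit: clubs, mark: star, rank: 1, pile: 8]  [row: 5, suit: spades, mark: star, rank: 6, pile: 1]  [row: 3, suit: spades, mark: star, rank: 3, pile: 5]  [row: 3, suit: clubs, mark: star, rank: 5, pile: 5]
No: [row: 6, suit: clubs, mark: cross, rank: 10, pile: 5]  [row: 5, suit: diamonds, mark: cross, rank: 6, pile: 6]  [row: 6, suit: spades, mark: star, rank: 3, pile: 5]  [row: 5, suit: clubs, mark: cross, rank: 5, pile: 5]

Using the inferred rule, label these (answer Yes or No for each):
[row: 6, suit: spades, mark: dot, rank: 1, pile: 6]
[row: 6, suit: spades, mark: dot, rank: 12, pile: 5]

No, No

The simplest hypothesis consistent with all the labels is: mark is star AND row ≤ 5.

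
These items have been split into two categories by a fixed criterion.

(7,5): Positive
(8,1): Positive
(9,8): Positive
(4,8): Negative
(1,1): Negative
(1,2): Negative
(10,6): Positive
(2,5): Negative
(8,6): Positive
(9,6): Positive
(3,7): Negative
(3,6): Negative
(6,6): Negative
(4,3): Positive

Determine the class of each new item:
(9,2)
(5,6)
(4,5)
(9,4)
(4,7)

The distinguishing property — first > second — holds for all the 'Positive' cases and none of the 'Negative' cases.
(9,2): Positive (9 > 2). (5,6): Negative (5 < 6). (4,5): Negative (4 < 5). (9,4): Positive (9 > 4). (4,7): Negative (4 < 7).

Positive, Negative, Negative, Positive, Negative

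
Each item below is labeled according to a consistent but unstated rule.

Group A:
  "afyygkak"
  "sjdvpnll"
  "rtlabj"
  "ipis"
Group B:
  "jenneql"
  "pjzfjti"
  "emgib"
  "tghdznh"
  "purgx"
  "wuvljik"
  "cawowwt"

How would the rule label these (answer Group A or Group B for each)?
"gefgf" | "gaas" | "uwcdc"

Rule: even length. This holds for each 'Group A' example and fails for each 'Group B' one.
"gefgf" → length 5 → Group B. "gaas" → length 4 → Group A. "uwcdc" → length 5 → Group B.

Group B, Group A, Group B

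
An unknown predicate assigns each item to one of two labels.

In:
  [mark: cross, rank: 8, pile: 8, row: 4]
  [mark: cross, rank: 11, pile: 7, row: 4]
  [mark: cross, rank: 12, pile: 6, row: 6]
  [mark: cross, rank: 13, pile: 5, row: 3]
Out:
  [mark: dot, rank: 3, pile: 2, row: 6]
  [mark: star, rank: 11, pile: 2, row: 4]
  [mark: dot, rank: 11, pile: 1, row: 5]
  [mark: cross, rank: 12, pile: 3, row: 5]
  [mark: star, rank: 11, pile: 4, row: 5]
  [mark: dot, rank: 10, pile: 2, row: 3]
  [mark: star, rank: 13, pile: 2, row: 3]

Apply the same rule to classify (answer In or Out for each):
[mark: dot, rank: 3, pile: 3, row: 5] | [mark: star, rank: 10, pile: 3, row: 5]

Out, Out

The classifier is using: pile ≥ 5.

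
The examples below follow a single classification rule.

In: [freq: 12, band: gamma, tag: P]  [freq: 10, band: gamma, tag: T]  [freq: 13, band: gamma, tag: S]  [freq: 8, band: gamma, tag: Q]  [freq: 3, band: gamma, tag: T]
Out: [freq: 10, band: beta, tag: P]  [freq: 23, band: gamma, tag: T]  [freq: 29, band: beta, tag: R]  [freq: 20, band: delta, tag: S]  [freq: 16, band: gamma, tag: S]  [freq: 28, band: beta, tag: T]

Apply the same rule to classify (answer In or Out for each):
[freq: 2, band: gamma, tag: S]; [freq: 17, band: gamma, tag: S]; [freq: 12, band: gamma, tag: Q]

In, Out, In

One predicate separates the groups cleanly: band is gamma AND freq ≤ 13.
[freq: 2, band: gamma, tag: S] — band is gamma, freq = 2, hence In.
[freq: 17, band: gamma, tag: S] — band is gamma, freq = 17, hence Out.
[freq: 12, band: gamma, tag: Q] — band is gamma, freq = 12, hence In.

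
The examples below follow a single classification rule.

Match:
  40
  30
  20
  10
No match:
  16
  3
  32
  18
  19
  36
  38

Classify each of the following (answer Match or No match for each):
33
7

The common property of the 'Match' items is: multiple of 5. No 'No match' item has it.
33: 33 = 5·6 + 3, doesn't match → No match. 7: 7 = 5·1 + 2, doesn't match → No match.

No match, No match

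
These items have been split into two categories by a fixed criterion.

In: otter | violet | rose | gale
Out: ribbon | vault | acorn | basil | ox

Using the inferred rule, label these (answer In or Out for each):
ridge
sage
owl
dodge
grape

The classifier is using: contains 'e'.
In: ridge, since has 'e'.
In: sage, since has 'e'.
Out: owl, since no 'e'.
In: dodge, since has 'e'.
In: grape, since has 'e'.

In, In, Out, In, In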